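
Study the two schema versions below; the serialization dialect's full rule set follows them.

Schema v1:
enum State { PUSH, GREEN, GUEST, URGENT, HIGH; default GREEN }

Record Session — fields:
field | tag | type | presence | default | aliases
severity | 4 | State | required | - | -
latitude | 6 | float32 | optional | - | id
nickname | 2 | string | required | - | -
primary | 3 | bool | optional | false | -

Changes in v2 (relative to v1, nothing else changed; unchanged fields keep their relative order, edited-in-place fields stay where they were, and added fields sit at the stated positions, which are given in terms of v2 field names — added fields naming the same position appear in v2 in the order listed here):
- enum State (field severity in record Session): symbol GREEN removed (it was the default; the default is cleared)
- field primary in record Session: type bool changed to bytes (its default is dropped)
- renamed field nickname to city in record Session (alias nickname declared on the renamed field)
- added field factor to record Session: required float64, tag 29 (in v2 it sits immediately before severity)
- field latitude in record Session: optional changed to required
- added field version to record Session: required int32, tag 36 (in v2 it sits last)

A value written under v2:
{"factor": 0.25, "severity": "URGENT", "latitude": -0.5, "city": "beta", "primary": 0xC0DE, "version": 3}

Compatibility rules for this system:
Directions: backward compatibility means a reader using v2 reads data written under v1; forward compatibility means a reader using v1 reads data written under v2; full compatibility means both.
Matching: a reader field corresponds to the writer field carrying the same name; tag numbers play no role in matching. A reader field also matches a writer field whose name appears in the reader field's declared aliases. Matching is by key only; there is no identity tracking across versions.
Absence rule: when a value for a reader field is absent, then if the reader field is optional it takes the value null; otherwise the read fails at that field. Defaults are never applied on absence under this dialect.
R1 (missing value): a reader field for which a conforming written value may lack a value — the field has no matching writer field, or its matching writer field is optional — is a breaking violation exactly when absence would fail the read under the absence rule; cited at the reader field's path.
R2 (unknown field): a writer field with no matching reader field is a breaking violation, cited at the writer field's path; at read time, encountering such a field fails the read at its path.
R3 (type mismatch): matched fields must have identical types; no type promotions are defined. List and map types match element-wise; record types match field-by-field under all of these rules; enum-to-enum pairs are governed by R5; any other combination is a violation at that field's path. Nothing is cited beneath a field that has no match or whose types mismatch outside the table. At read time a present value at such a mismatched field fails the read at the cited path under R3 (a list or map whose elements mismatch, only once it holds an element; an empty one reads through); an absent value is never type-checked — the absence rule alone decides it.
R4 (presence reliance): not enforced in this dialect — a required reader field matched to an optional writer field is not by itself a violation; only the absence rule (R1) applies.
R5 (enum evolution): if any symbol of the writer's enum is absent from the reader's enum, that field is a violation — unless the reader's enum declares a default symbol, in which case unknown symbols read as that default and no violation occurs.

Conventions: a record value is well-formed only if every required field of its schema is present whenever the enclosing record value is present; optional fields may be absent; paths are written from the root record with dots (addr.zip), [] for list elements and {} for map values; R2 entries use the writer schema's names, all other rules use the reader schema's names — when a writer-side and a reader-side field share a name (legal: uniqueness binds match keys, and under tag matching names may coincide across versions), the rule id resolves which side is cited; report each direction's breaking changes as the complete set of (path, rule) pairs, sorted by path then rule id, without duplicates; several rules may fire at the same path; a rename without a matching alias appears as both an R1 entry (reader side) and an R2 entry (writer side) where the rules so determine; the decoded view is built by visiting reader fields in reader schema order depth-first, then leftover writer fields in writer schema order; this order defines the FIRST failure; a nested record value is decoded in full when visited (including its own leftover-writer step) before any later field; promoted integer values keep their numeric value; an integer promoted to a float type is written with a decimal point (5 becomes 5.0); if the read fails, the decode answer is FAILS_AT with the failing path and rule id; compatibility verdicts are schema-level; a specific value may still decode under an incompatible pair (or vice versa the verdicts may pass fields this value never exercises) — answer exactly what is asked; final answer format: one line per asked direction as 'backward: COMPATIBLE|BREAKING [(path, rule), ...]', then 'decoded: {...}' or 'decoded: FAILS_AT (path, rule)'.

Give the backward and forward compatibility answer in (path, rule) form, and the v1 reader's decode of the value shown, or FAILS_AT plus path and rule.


arrows below run writer -> reader for Session
backward on Session — v2 reading data written by v1:
  factor has no writer counterpart
  severity: paired with writer severity (State -> State; writer required)
  latitude: paired with writer latitude (float32 -> float32; writer optional)
  city: paired with writer nickname (string -> string; writer required)
  primary: paired with writer primary (bool -> bytes; writer optional)
  version has no writer counterpart
  breaking: (factor, R1)
  breaking: (latitude, R1)
  breaking: (primary, R3)
  breaking: (severity, R5)
  breaking: (version, R1)
  => backward: BREAKING (5)
forward on Session — v1 reading data written by v2:
  severity: paired with writer severity (State -> State; writer required)
  latitude: paired with writer latitude (float32 -> float32; writer required)
  nickname has no writer counterpart
  primary: paired with writer primary (bytes -> bool; writer optional)
  writer field factor has no reader counterpart
  writer field city has no reader counterpart
  writer field version has no reader counterpart
  breaking: (city, R2)
  breaking: (factor, R2)
  breaking: (nickname, R1)
  breaking: (primary, R3)
  breaking: (version, R2)
  => forward: BREAKING (5)
decode walk for Session under reader schema v1:
  severity := "URGENT"
  latitude := -0.5
  read fails at nickname under R1 (no fill)
  => FAILS_AT (nickname, R1)

backward: BREAKING [(factor, R1), (latitude, R1), (primary, R3), (severity, R5), (version, R1)]; forward: BREAKING [(city, R2), (factor, R2), (nickname, R1), (primary, R3), (version, R2)]; decoded: FAILS_AT (nickname, R1)


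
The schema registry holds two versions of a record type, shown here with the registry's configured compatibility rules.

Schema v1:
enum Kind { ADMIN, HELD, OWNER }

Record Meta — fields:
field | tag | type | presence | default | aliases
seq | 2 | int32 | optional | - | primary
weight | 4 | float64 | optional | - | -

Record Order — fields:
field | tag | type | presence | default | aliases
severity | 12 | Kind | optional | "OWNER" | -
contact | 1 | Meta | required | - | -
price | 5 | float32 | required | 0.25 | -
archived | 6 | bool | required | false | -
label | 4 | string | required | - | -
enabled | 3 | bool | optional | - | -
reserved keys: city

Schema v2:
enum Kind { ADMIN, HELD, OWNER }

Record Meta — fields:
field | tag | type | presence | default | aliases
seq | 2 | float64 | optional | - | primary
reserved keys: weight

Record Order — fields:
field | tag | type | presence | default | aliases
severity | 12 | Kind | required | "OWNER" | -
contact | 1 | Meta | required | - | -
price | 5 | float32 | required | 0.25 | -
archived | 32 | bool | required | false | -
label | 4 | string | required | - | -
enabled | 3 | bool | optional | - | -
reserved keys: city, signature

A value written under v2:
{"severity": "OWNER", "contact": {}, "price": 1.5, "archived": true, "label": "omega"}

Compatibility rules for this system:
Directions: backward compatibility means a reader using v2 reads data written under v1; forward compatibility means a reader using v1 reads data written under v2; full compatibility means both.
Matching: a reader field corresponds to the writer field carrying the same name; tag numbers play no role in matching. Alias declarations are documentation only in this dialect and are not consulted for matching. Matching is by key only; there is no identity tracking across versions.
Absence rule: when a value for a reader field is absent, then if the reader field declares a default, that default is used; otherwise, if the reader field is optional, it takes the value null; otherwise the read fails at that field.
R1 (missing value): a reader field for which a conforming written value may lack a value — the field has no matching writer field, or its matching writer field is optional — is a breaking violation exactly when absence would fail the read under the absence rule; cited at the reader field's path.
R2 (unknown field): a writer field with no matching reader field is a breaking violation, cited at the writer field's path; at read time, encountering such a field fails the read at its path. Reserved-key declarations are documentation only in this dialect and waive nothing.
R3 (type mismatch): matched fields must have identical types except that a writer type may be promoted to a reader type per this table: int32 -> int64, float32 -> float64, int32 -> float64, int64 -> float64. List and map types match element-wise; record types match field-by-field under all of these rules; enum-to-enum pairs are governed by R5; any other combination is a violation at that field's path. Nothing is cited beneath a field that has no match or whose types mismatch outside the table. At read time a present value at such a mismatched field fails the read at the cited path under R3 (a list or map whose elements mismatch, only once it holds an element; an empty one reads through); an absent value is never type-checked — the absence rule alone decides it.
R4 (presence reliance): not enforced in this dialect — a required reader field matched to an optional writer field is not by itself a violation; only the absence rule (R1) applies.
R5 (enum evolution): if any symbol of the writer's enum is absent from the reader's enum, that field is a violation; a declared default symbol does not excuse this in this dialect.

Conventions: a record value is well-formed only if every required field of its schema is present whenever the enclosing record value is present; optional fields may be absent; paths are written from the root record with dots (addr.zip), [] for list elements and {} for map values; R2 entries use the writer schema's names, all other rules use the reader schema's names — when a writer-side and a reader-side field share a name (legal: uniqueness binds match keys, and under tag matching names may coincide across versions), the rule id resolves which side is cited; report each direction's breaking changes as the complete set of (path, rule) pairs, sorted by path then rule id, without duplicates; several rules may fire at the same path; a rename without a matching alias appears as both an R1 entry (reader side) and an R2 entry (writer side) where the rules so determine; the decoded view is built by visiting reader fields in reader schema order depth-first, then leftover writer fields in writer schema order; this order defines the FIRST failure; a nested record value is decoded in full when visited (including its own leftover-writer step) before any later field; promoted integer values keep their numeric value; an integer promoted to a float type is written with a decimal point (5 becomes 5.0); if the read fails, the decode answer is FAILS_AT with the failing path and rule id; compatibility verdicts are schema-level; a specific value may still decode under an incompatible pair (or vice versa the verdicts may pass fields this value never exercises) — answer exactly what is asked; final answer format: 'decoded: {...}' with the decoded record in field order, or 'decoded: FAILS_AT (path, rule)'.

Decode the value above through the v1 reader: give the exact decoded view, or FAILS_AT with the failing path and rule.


decoded: {"severity": "OWNER", "contact": {"seq": null, "weight": null}, "price": 1.5, "archived": true, "label": "omega", "enabled": null}

arrows below run writer -> reader for Order
decode walk for Order under reader schema v1:
  severity := "OWNER"
  contact.seq := null (not supplied -> null)
  contact.weight := null (not supplied -> null)
  price := 1.5
  archived := true
  label := "omega"
  enabled := null (not supplied -> null)
  => decoded: {"severity": "OWNER", "contact": {"seq": null, "weight": null}, "price": 1.5, "archived": true, "label": "omega", "enabled": null}
the rest of the Order diff is inert for this question:
  field seq in record Meta: type int32 changed to float64 -> a verdict-level change on Order — the shown value reads the same
  field archived in record Order: tag 6 changed to 32 -> inert under this dialect — no rule fires on Order and the result does not move
  removed field weight from record Meta (its key "weight" joins the reserved list) -> a verdict-level change on Order — the shown value reads the same
  field severity in record Order: optional changed to required -> inert under this dialect — no rule fires on Order and the result does not move


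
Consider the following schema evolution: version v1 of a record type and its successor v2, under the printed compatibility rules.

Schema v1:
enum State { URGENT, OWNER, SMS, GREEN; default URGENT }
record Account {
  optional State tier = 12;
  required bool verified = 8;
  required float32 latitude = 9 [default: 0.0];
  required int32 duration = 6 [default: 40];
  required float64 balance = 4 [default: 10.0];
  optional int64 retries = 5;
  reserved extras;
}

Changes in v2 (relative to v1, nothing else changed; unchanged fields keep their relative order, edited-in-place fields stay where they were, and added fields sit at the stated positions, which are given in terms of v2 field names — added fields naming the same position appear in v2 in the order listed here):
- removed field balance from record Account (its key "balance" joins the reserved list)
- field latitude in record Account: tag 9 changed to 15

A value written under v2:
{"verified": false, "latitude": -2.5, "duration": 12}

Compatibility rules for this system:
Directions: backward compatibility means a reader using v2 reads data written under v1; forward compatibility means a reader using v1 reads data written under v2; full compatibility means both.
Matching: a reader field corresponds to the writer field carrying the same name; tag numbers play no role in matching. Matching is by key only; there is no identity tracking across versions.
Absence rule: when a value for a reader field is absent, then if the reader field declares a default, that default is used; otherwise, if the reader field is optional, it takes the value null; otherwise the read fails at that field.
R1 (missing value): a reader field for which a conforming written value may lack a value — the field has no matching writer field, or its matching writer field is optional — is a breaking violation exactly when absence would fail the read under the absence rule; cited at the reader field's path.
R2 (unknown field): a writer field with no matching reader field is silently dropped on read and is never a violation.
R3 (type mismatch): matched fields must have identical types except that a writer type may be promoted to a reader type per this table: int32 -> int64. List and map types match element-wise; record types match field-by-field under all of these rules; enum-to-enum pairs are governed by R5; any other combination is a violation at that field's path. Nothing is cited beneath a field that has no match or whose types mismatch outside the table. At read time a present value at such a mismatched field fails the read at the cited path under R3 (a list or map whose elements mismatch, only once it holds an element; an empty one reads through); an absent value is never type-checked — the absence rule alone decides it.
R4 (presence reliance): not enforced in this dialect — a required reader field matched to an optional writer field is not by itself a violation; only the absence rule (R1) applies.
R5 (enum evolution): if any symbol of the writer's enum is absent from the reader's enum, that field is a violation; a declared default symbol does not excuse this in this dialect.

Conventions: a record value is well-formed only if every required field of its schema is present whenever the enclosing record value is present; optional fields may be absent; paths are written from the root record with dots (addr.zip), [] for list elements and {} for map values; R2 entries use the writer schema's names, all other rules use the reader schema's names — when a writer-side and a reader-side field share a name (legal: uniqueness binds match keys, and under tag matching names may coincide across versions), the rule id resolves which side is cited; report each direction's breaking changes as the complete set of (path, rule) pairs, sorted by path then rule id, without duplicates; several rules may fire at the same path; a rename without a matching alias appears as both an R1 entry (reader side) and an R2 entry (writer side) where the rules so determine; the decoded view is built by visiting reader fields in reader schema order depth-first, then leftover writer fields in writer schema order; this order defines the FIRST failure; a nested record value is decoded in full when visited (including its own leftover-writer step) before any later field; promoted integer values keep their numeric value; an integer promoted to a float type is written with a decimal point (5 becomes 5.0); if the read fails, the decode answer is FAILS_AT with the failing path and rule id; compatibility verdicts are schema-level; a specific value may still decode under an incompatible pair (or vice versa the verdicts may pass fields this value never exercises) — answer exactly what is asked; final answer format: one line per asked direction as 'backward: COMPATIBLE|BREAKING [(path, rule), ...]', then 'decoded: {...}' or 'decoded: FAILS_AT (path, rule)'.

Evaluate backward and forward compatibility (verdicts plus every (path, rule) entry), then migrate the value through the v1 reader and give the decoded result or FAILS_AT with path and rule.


backward: COMPATIBLE []; forward: COMPATIBLE []; decoded: {"tier": null, "verified": false, "latitude": -2.5, "duration": 12, "balance": 10.0, "retries": null}

in Account below, arrows point writer -> reader
checking backward for Account: reader v2 against writer v1:
  State -> State, writer optional: tier aligns to tier
  bool -> bool, writer required: verified aligns to verified
  float32 -> float32, writer required: latitude aligns to latitude
  int32 -> int32, writer required: duration aligns to duration
  int64 -> int64, writer optional: retries aligns to retries
  writer field balance has no reader counterpart
  => backward verdict for Account: COMPATIBLE, no violations
checking forward for Account: reader v1 against writer v2:
  State -> State, writer optional: tier aligns to tier
  bool -> bool, writer required: verified aligns to verified
  float32 -> float32, writer required: latitude aligns to latitude
  int32 -> int32, writer required: duration aligns to duration
  no writer field matches reader balance
  int64 -> int64, writer optional: retries aligns to retries
  => forward verdict for Account: COMPATIBLE, no violations
decode (reader v1):
  tier := null (absent, optional -> null)
  verified := false
  latitude := -2.5
  duration := 12
  balance := 10.0 (absent -> default)
  retries := null (absent, optional -> null)
  => decoded: {"tier": null, "verified": false, "latitude": -2.5, "duration": 12, "balance": 10.0, "retries": null}


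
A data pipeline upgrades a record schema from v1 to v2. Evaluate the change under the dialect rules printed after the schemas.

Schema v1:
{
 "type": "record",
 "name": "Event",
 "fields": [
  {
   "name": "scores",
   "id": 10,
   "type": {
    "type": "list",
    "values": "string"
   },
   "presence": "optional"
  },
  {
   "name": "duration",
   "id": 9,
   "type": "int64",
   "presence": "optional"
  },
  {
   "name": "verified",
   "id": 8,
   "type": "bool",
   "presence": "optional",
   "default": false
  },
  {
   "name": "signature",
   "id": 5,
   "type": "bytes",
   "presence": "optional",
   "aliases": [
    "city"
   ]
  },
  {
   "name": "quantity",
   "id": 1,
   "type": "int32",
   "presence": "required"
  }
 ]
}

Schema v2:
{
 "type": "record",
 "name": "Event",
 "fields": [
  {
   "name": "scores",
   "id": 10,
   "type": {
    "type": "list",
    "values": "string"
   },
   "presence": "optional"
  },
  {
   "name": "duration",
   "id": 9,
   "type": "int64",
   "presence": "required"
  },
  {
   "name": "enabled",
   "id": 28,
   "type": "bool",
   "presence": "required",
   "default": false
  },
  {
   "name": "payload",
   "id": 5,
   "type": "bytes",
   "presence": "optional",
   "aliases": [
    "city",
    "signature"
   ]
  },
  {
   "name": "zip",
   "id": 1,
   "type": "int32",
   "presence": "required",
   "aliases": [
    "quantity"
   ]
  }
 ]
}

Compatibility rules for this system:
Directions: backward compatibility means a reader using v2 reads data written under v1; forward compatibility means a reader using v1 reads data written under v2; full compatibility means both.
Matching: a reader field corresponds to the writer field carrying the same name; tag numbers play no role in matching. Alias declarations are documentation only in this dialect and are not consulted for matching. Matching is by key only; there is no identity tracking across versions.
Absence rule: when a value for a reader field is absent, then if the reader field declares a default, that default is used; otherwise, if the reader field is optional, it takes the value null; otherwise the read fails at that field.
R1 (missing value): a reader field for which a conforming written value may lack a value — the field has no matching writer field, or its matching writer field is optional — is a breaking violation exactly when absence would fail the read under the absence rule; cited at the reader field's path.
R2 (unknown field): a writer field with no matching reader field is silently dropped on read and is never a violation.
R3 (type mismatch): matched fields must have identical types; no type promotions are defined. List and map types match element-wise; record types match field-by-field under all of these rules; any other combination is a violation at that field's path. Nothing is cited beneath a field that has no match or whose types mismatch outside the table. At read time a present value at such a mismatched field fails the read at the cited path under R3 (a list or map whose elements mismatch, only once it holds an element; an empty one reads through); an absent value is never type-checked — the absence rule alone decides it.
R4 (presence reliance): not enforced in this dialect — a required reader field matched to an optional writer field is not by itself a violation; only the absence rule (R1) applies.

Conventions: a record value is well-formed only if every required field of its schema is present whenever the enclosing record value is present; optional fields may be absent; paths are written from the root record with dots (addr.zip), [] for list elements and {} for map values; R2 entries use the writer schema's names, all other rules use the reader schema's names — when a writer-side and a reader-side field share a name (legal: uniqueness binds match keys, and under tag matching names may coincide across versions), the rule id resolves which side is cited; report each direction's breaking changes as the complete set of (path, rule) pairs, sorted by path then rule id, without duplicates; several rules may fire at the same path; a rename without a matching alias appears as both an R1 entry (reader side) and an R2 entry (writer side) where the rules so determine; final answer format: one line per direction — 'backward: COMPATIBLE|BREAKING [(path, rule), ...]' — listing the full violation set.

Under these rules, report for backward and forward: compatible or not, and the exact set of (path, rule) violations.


backward: BREAKING [(duration, R1), (zip, R1)]; forward: BREAKING [(quantity, R1)]

each type pair in Event: writer, then reader
backward for Event (reader v2, writer v1):
  writer optional, list<string> -> list<string>: reader scores maps from writer scores
  writer optional, int64 -> int64: reader duration maps from writer duration
  no writer field matches reader enabled
  no writer field matches reader payload
  no writer field matches reader zip
  leftover writer field: verified
  leftover writer field: signature
  leftover writer field: quantity
  breaking: (duration, R1)
  breaking: (zip, R1)
  => 2 violation(s): backward is BREAKING for Event
forward for Event (reader v1, writer v2):
  writer optional, list<string> -> list<string>: reader scores maps from writer scores
  writer required, int64 -> int64: reader duration maps from writer duration
  no writer field matches reader verified
  no writer field matches reader signature
  no writer field matches reader quantity
  leftover writer field: enabled
  leftover writer field: payload
  leftover writer field: zip
  breaking: (quantity, R1)
  => 1 violation(s): forward is BREAKING for Event


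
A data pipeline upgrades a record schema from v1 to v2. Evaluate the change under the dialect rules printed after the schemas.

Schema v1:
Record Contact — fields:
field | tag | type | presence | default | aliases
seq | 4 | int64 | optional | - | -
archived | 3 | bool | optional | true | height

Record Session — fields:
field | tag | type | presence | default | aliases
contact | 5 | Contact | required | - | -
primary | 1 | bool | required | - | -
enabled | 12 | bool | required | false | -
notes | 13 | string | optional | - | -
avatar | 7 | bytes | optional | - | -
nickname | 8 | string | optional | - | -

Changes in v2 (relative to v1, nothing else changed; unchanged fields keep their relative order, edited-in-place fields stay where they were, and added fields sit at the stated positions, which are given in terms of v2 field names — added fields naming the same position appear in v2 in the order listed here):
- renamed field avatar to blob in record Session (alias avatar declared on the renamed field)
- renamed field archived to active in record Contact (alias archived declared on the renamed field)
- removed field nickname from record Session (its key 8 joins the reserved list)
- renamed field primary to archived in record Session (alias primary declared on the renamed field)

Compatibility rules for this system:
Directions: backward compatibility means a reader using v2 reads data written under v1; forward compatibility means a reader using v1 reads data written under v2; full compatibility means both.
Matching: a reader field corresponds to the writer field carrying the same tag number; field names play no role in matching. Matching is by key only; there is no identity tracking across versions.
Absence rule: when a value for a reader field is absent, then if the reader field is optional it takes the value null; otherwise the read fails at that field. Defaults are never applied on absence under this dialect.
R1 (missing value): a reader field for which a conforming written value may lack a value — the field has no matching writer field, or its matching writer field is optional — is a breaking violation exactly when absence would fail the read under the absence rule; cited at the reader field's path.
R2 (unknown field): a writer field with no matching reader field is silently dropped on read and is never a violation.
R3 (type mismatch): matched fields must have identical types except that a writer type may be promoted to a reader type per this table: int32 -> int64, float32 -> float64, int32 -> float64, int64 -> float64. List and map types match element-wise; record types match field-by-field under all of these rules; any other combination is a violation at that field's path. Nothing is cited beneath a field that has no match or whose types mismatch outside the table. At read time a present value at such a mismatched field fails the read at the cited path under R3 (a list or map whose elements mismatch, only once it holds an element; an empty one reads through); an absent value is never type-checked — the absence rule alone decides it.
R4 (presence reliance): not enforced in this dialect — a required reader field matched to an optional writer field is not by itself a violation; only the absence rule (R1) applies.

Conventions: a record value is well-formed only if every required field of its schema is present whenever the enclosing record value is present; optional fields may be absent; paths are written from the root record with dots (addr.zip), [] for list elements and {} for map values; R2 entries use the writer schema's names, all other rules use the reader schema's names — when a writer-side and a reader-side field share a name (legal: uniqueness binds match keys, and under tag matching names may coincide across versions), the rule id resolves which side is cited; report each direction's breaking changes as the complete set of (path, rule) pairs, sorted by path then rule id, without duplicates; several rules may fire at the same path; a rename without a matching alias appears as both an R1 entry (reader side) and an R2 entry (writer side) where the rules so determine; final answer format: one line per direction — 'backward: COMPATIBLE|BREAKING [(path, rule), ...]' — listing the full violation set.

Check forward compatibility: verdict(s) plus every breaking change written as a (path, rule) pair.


forward: COMPATIBLE []

in Session below, arrows point writer -> reader
forward pass over Session, reader schema v1, writer schema v2:
  contact <- contact (Contact -> Contact, writer required)
  primary <- archived (bool -> bool, writer required)
  enabled <- enabled (bool -> bool, writer required)
  notes <- notes (string -> string, writer optional)
  avatar <- blob (bytes -> bytes, writer optional)
  nickname has no writer counterpart
  contact.seq <- contact.seq (int64 -> int64, writer optional)
  contact.archived <- contact.active (bool -> bool, writer optional)
  nothing fires on Session: forward is COMPATIBLE
diffs on Session not affecting the asked answer:
  renamed field avatar to blob in record Session (alias avatar declared on the renamed field) -> no rule fires on it in Session's dialect; the asked verdict holds
  renamed field archived to active in record Contact (alias archived declared on the renamed field) -> no rule fires on it in Session's dialect; the asked verdict holds
  removed field nickname from record Session (its key 8 joins the reserved list) -> no rule fires on it in Session's dialect; the asked verdict holds
  renamed field primary to archived in record Session (alias primary declared on the renamed field) -> no rule fires on it in Session's dialect; the asked verdict holds


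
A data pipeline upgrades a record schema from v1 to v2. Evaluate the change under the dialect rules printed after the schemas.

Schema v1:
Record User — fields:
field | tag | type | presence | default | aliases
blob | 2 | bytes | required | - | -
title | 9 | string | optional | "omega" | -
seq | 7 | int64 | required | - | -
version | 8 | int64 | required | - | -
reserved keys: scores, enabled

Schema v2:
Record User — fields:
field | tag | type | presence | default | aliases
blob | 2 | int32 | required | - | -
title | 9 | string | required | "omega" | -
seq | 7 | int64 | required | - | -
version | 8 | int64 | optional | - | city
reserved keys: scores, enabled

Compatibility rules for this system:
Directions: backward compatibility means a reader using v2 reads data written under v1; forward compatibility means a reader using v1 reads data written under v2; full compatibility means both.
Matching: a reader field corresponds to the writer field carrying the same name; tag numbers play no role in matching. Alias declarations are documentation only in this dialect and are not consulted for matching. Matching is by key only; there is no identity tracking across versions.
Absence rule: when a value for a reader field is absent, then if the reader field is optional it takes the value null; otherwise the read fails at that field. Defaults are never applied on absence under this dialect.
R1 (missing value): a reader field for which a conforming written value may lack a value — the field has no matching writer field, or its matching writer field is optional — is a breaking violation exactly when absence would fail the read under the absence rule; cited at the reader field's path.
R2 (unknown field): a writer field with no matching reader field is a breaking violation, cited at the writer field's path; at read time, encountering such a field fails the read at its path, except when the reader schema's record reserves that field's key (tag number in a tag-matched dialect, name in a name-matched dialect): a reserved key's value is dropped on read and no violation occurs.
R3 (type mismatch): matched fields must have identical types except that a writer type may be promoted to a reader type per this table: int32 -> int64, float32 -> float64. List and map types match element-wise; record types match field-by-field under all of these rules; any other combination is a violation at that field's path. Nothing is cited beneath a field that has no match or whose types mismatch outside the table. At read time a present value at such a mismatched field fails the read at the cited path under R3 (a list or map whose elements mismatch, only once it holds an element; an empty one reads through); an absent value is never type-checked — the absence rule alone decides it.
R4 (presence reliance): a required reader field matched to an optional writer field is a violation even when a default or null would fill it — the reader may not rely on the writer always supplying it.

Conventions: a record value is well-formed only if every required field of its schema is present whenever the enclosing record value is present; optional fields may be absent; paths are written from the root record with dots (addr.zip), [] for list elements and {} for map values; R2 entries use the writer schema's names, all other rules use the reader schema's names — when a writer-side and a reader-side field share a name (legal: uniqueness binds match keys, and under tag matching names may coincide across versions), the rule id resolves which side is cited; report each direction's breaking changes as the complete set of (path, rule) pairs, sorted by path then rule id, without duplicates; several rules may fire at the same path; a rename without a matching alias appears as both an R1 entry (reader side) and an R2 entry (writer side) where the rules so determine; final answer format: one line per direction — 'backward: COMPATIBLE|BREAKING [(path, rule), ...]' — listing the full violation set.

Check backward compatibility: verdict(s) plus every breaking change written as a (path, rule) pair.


backward: BREAKING [(blob, R3), (title, R1), (title, R4)]

each type pair in User: writer, then reader
backward for User (reader v2, writer v1):
  blob: bytes -> int32, writer required; from blob
  title: string -> string, writer optional; from title
  seq: int64 -> int64, writer required; from seq
  version: int64 -> int64, writer required; from version
  breaking: (blob, R3)
  breaking: (title, R1)
  breaking: (title, R4)
  => 3 violation(s): backward is BREAKING for User
diffs on User not affecting the asked answer:
  field version in record User: required changed to optional -> its effect on User is confined to the forward direction, not asked


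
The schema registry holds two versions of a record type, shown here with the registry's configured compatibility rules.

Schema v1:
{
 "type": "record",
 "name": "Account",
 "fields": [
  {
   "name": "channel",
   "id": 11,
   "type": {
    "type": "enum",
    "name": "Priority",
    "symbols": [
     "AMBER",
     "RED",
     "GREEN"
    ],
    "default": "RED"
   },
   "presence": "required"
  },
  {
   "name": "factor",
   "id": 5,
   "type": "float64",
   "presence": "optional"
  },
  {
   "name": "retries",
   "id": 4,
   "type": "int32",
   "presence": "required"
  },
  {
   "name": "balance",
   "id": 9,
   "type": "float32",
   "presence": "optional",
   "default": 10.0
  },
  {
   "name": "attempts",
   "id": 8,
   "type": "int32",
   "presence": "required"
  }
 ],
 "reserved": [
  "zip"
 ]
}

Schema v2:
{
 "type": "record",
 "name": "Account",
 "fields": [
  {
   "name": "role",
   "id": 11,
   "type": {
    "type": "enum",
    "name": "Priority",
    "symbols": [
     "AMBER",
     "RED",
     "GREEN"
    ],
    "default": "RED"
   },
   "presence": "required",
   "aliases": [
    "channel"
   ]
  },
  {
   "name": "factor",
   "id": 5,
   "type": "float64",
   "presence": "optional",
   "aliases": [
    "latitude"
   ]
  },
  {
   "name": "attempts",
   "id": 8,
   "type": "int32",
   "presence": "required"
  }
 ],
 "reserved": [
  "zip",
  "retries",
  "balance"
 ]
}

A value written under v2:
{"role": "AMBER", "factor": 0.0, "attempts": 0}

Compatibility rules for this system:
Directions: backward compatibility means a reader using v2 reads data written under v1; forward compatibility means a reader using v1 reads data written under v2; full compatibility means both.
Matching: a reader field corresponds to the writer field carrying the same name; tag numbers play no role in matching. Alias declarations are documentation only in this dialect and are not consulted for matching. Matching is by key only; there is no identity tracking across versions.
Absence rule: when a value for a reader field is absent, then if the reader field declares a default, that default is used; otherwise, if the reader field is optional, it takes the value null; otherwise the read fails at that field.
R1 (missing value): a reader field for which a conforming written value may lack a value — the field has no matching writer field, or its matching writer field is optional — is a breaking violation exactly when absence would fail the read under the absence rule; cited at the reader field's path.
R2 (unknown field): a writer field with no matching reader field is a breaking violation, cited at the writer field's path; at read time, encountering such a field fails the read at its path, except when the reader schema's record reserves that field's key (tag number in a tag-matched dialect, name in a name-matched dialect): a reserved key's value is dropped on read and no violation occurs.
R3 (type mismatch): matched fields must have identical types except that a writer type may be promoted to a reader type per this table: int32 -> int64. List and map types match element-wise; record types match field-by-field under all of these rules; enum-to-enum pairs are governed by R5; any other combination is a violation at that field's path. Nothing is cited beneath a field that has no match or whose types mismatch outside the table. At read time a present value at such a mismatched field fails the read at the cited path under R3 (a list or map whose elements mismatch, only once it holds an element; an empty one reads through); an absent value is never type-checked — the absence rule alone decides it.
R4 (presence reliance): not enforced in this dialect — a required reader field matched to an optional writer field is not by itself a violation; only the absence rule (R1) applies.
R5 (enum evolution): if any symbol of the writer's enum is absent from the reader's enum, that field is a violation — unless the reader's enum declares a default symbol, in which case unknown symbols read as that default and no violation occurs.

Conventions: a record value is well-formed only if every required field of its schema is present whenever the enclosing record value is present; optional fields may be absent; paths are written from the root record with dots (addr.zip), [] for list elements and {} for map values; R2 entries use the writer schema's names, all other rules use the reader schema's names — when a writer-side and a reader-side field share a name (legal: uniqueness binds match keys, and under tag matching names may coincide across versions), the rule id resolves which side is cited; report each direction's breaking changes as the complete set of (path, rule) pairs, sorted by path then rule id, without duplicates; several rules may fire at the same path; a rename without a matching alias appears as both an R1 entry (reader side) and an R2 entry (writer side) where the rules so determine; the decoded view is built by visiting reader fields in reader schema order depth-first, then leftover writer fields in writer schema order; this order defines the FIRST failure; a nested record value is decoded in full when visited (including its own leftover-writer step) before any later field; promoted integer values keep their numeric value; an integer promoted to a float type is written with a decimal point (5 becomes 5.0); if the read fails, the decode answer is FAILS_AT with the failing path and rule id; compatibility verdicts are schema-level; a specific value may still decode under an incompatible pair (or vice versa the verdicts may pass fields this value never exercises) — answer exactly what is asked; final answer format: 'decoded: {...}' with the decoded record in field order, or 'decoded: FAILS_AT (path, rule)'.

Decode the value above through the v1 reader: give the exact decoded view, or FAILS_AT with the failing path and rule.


decoded: FAILS_AT (channel, R1)

each type pair in Account: writer, then reader
decode walk for Account under reader schema v1:
  read fails at channel under R1 (no fill)
  => FAILS_AT (channel, R1)
checking off the Account differences that do not matter here:
  removed field retries from record Account (its key "retries" joins the reserved list) -> affects the rule determinations only; this particular Account value decodes identically
  removed field balance from record Account (its key "balance" joins the reserved list) -> inert under this dialect — no rule fires on Account and the result does not move
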